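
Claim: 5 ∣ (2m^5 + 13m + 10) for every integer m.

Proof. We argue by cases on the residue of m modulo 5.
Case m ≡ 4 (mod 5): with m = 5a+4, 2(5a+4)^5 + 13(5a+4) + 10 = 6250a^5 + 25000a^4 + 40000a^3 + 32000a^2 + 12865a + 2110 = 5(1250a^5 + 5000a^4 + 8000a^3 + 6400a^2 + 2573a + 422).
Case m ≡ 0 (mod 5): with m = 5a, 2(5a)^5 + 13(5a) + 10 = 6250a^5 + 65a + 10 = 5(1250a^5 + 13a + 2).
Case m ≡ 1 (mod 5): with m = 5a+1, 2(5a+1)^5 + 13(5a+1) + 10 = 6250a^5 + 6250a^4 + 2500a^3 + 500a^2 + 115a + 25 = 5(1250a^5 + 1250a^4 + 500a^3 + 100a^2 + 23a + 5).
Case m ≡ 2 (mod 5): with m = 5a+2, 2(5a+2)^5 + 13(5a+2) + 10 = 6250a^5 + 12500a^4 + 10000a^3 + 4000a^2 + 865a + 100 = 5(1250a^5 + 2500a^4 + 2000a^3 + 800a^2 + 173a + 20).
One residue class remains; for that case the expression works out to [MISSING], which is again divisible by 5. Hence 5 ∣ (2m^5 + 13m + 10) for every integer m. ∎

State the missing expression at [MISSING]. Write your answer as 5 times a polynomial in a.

5(1250a^5 + 3750a^4 + 4500a^3 + 2700a^2 + 823a + 107)

Only m ≡ 3 (mod 5) is unaccounted for. Put m = 5a+3:
2(5a+3)^5 + 13(5a+3) + 10 expands to 6250a^5 + 18750a^4 + 22500a^3 + 13500a^2 + 4115a + 535,
and factoring out 5 leaves 5(1250a^5 + 3750a^4 + 4500a^3 + 2700a^2 + 823a + 107).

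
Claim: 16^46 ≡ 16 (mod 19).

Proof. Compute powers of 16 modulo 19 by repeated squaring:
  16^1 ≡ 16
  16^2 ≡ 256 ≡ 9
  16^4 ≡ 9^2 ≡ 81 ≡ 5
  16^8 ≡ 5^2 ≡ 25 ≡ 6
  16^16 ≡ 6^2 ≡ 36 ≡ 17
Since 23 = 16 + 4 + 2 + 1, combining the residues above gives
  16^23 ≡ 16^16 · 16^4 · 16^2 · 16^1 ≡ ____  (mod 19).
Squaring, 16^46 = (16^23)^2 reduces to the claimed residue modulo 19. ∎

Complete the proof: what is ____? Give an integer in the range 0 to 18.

Multiply the listed residues: 17 · 5 · 9 · 16 = 85 → 765 → 12240.
Reducing modulo 19: 12240 = 644·19 + 4, so 16^23 ≡ 4.

4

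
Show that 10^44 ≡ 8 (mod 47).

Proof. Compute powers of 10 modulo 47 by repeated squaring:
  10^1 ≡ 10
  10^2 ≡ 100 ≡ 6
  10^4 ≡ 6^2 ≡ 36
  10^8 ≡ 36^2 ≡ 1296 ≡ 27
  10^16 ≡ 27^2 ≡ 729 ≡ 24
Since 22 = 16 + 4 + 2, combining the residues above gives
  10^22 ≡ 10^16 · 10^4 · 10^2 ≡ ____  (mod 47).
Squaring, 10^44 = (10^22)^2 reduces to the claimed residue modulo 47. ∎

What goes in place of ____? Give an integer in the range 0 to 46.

Multiply the listed residues: 24 · 36 · 6 = 864 → 5184.
Reducing modulo 47: 5184 = 110·47 + 14, so 10^22 ≡ 14.

14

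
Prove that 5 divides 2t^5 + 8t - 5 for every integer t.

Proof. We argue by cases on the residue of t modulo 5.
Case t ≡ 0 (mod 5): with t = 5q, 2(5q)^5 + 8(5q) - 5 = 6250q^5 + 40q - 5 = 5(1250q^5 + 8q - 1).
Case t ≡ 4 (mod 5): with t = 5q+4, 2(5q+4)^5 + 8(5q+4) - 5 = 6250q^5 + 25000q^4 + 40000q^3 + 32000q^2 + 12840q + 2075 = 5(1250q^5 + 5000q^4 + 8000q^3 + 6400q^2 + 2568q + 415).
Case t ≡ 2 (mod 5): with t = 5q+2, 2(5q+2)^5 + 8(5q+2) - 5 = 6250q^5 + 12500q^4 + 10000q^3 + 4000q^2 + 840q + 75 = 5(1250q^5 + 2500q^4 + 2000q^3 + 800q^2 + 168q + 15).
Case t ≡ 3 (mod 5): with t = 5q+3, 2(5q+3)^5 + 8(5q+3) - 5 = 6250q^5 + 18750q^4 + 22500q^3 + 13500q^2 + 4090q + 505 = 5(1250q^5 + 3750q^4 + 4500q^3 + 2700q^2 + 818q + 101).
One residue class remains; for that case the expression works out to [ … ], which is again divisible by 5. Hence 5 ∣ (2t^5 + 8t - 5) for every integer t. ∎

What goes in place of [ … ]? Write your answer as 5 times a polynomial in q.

5(1250q^5 + 1250q^4 + 500q^3 + 100q^2 + 18q + 1)

Only t ≡ 1 (mod 5) is unaccounted for. Put t = 5q+1:
2(5q+1)^5 + 8(5q+1) - 5 expands to 6250q^5 + 6250q^4 + 2500q^3 + 500q^2 + 90q + 5,
and factoring out 5 leaves 5(1250q^5 + 1250q^4 + 500q^3 + 100q^2 + 18q + 1).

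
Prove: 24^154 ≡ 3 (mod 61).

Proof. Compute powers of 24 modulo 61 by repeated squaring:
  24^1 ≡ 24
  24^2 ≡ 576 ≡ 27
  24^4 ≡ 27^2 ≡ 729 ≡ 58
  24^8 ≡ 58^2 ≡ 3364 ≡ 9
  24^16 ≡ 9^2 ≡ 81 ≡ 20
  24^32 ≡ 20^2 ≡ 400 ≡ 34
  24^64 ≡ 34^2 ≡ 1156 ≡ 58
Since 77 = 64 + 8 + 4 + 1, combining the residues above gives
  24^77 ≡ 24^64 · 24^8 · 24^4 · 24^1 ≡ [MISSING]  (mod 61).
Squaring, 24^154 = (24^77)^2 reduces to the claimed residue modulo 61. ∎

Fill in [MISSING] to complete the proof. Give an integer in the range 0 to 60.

Multiply the listed residues: 58 · 9 · 58 · 24 = 522 → 30276 → 726624.
Reducing modulo 61: 726624 = 11911·61 + 53, so 24^77 ≡ 53.

53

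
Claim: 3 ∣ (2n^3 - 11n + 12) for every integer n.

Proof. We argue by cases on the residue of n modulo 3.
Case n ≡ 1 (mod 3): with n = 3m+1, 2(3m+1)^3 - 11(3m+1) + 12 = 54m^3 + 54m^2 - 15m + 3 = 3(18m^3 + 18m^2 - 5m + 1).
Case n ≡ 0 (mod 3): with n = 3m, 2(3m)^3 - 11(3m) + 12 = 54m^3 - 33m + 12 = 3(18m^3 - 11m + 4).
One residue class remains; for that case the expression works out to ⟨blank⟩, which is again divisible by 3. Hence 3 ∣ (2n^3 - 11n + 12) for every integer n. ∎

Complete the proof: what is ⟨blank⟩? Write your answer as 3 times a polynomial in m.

Only n ≡ 2 (mod 3) is unaccounted for. Put n = 3m+2:
2(3m+2)^3 - 11(3m+2) + 12 expands to 54m^3 + 108m^2 + 39m + 6,
and factoring out 3 leaves 3(18m^3 + 36m^2 + 13m + 2).

3(18m^3 + 36m^2 + 13m + 2)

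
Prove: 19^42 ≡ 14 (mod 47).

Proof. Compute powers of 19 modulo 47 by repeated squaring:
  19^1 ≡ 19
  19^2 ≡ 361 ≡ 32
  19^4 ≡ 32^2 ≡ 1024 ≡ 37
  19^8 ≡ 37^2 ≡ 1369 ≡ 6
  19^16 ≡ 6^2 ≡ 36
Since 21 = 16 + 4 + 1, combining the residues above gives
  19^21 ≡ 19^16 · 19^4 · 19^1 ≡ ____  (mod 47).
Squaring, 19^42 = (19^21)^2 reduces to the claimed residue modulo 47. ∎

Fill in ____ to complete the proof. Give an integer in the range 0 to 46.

22

19^16 · 19^4 · 19^1 ≡ 36 · 37 · 19 = 25308.
25308 mod 47 = 22, so 19^21 ≡ 22 (mod 47).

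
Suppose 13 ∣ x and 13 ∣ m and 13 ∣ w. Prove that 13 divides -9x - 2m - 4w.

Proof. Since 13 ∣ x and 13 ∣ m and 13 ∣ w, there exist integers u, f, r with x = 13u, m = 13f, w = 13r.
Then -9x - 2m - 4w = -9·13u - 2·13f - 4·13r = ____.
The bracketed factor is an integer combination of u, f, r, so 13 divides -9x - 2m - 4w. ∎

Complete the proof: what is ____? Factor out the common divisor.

13(-2f - 4r - 9u)

Pull the common 13 out of every term: -9·13u - 2·13f - 4·13r = 13(-2f - 4r - 9u).
-2f - 4r - 9u is an integer, which exhibits the divisibility.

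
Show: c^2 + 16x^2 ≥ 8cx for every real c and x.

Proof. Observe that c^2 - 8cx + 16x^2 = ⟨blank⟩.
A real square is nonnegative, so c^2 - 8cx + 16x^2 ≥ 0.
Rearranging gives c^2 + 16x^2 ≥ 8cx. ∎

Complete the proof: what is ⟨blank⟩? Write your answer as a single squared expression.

c^2 - 8cx + 16x^2 is a perfect-square trinomial: the outer terms are (c)^2 and (4x)^2, and the cross term is -2·c·4x.
So c^2 - 8cx + 16x^2 = (c - 4x)^2 ≥ 0.

(c - 4x)^2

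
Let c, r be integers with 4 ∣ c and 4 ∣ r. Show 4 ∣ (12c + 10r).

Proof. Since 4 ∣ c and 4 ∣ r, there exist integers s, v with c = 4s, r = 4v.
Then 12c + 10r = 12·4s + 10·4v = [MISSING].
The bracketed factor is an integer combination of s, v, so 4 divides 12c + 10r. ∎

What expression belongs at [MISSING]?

Pull the common 4 out of every term: 12·4s + 10·4v = 4(12s + 10v).
12s + 10v is an integer, which exhibits the divisibility.

4(12s + 10v)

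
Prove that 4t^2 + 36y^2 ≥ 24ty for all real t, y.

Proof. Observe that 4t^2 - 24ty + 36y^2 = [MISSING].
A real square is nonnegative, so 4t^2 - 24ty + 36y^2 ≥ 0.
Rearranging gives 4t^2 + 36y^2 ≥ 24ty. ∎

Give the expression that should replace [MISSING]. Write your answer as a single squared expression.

(2t - 6y)^2

The leading and trailing coefficients are 2^2 and 6^2, and 24 = 2·2·6, so the trinomial is (2t - 6y)^2.
Hence 4t^2 - 24ty + 36y^2 ≥ 0.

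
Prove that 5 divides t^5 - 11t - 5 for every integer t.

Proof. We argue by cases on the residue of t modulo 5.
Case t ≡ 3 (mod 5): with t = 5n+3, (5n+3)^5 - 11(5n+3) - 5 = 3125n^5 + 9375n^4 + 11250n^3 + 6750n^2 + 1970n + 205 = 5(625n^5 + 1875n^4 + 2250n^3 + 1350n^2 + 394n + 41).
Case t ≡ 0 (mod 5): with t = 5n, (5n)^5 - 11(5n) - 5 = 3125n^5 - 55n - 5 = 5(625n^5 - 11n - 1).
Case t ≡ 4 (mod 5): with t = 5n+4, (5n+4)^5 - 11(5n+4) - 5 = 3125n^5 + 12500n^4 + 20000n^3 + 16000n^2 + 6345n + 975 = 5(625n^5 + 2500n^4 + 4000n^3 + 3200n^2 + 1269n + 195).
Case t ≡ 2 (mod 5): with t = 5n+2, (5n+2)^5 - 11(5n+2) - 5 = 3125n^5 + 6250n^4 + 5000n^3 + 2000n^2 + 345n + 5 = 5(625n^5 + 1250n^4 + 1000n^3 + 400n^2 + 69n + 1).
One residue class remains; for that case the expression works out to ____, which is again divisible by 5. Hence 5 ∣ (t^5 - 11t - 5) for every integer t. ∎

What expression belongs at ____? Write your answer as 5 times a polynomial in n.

Only t ≡ 1 (mod 5) is unaccounted for. Put t = 5n+1:
(5n+1)^5 - 11(5n+1) - 5 expands to 3125n^5 + 3125n^4 + 1250n^3 + 250n^2 - 30n - 15,
and factoring out 5 leaves 5(625n^5 + 625n^4 + 250n^3 + 50n^2 - 6n - 3).

5(625n^5 + 625n^4 + 250n^3 + 50n^2 - 6n - 3)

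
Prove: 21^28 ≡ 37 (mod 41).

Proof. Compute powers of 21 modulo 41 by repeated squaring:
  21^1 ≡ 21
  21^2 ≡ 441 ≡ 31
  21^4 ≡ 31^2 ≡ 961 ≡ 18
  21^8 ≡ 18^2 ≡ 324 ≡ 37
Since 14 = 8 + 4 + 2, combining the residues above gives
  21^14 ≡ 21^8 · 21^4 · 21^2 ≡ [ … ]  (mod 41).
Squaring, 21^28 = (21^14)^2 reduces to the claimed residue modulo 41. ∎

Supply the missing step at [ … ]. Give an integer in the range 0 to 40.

21^8 · 21^4 · 21^2 ≡ 37 · 18 · 31 = 20646.
20646 mod 41 = 23, so 21^14 ≡ 23 (mod 41).

23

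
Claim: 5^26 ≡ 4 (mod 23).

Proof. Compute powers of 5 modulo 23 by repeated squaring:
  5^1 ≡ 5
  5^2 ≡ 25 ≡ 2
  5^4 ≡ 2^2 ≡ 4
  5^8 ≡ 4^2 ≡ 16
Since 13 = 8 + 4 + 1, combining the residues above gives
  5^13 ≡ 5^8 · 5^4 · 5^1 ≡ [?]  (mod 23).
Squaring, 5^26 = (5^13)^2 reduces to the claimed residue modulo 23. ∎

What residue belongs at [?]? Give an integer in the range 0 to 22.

21

Multiply the listed residues: 16 · 4 · 5 = 64 → 320.
Reducing modulo 23: 320 = 13·23 + 21, so 5^13 ≡ 21.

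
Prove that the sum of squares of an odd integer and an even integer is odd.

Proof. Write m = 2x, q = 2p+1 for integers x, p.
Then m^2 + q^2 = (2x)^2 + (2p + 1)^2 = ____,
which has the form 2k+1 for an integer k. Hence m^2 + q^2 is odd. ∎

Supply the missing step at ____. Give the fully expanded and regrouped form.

(2x)^2 + (2p + 1)^2 = 4p^2 + 4p + 4x^2 + 1
= 2(2p^2 + 2p + 2x^2) + 1.
Since 2p^2 + 2p + 2x^2 is an integer, the sum of squares is of the form 2k+1 for an integer k.

2(2p^2 + 2p + 2x^2) + 1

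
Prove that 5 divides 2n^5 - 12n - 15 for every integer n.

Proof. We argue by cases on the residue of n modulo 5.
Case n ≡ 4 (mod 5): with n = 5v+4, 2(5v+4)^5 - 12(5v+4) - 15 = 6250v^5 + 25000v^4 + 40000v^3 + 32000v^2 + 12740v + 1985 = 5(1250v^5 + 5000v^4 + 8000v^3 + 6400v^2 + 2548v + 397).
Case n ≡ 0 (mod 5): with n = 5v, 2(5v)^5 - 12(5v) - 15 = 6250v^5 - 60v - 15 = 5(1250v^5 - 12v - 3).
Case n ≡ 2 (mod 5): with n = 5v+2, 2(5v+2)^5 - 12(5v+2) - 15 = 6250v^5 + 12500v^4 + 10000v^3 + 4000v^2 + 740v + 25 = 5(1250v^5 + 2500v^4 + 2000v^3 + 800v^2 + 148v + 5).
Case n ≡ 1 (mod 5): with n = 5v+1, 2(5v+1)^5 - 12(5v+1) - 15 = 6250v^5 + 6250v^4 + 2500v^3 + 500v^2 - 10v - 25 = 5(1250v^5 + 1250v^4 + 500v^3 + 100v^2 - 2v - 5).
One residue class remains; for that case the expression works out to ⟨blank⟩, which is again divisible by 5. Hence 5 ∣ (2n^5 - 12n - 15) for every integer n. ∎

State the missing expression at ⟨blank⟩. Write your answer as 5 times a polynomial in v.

5(1250v^5 + 3750v^4 + 4500v^3 + 2700v^2 + 798v + 87)

The residues treated are {4, 0, 2, 1}, so the missing case is n ≡ 3 (mod 5); write n = 5v+3.
Then 2(5v+3)^5 - 12(5v+3) - 15 = 6250v^5 + 18750v^4 + 22500v^3 + 13500v^2 + 3990v + 435 = 5(1250v^5 + 3750v^4 + 4500v^3 + 2700v^2 + 798v + 87).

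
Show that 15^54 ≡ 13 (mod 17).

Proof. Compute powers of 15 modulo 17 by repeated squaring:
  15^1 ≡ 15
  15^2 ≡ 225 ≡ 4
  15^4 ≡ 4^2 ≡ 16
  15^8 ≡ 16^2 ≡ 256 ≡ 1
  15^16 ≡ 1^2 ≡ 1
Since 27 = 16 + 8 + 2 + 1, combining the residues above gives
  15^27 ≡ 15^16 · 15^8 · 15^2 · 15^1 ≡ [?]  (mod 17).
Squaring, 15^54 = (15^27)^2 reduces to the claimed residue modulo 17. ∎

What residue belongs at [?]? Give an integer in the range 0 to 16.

9

15^16 · 15^8 · 15^2 · 15^1 ≡ 1 · 1 · 4 · 15 = 60.
60 mod 17 = 9, so 15^27 ≡ 9 (mod 17).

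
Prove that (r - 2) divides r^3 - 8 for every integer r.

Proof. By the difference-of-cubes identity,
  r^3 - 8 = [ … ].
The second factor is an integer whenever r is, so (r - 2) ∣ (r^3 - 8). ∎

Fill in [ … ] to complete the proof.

Polynomial division of r^3 - 8 by r - 2 leaves remainder 0 and quotient r^2 + 2r + 4.
Hence r^3 - 8 = (r - 2)(r^2 + 2r + 4).

(r - 2)(r^2 + 2r + 4)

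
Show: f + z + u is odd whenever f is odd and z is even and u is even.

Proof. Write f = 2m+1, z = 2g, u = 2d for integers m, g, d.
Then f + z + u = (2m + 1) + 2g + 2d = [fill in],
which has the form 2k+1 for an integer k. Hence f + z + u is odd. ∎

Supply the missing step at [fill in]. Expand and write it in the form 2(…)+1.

2(d + g + m) + 1

Expanding: (2m + 1) + 2g + 2d = 2d + 2g + 2m + 1.
Every term except the constant is even, so this is 2(d + g + m) + 1,
and d + g + m ∈ ℤ gives the required form.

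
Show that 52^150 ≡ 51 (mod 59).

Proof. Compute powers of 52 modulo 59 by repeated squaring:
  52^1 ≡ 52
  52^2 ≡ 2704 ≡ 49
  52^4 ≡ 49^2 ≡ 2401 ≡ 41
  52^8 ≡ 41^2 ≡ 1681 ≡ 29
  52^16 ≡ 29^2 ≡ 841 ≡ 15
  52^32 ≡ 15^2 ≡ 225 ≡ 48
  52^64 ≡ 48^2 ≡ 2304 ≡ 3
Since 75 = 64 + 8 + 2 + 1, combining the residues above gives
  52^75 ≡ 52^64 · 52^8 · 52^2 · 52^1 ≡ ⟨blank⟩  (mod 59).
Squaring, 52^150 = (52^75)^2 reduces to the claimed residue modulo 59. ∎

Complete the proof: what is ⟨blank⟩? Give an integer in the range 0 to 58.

13

52^64 · 52^8 · 52^2 · 52^1 ≡ 3 · 29 · 49 · 52 = 221676.
221676 mod 59 = 13, so 52^75 ≡ 13 (mod 59).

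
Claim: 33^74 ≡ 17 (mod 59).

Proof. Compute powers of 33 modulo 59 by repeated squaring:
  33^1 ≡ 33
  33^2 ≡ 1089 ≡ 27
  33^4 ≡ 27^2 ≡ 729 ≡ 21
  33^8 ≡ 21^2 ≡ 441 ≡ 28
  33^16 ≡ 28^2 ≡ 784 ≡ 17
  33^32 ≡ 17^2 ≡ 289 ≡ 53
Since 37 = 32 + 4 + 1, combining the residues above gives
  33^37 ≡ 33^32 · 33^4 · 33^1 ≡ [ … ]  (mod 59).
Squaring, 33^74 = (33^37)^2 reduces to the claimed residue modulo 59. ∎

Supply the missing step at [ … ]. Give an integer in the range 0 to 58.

33^32 · 33^4 · 33^1 ≡ 53 · 21 · 33 = 36729.
36729 mod 59 = 31, so 33^37 ≡ 31 (mod 59).

31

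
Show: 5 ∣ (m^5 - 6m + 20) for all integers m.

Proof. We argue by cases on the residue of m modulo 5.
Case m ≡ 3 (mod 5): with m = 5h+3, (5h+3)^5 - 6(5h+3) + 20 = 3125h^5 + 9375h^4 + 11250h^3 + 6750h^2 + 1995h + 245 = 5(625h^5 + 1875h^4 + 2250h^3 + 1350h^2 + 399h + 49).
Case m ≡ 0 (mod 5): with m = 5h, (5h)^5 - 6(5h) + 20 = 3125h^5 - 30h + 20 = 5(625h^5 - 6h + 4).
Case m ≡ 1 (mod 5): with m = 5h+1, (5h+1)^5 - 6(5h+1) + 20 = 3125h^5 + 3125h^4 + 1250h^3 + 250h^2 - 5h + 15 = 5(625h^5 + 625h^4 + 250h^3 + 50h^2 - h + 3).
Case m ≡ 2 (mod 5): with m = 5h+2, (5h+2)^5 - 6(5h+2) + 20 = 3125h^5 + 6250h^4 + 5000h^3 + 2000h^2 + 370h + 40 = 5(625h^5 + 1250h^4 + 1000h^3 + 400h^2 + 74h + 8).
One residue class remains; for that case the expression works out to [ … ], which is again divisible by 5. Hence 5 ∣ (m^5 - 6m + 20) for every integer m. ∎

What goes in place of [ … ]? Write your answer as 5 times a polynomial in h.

5(625h^5 + 2500h^4 + 4000h^3 + 3200h^2 + 1274h + 204)

The residues treated are {3, 0, 1, 2}, so the missing case is m ≡ 4 (mod 5); write m = 5h+4.
Then (5h+4)^5 - 6(5h+4) + 20 = 3125h^5 + 12500h^4 + 20000h^3 + 16000h^2 + 6370h + 1020 = 5(625h^5 + 2500h^4 + 4000h^3 + 3200h^2 + 1274h + 204).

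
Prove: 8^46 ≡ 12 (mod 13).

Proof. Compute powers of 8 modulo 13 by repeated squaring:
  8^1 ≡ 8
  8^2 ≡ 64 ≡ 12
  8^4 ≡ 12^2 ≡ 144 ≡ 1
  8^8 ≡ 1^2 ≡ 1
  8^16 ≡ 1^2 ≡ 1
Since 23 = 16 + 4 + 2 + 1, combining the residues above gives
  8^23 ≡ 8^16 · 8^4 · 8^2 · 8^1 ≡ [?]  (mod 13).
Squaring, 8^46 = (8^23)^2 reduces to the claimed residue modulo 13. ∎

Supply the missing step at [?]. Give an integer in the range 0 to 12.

8^16 · 8^4 · 8^2 · 8^1 ≡ 1 · 1 · 12 · 8 = 96.
96 mod 13 = 5, so 8^23 ≡ 5 (mod 13).

5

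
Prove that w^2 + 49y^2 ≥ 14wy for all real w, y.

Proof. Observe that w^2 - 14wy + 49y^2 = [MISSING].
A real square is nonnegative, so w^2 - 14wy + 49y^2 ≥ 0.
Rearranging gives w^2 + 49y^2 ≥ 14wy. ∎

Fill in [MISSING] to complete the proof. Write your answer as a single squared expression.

(w - 7y)^2

The leading and trailing coefficients are 1^2 and 7^2, and 14 = 2·1·7, so the trinomial is (w - 7y)^2.
Hence w^2 - 14wy + 49y^2 ≥ 0.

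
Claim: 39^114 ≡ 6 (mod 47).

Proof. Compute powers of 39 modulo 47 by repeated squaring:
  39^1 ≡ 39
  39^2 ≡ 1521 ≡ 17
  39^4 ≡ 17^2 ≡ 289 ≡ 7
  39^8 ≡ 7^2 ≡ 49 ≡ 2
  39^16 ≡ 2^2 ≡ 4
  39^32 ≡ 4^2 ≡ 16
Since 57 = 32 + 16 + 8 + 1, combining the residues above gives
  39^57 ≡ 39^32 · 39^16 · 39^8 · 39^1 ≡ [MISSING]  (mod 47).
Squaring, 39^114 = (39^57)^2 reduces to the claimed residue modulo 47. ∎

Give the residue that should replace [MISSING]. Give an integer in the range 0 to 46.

Multiply the listed residues: 16 · 4 · 2 · 39 = 64 → 128 → 4992.
Reducing modulo 47: 4992 = 106·47 + 10, so 39^57 ≡ 10.

10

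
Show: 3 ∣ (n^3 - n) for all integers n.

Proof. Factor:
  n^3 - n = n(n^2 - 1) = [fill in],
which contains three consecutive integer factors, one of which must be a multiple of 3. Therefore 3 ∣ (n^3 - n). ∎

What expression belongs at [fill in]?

n(n^2 - 1) = n(n - 1)(n + 1) = (n - 1)n(n + 1).
These three factors are consecutive integers, so their product is divisible by 3.

(n - 1)n(n + 1)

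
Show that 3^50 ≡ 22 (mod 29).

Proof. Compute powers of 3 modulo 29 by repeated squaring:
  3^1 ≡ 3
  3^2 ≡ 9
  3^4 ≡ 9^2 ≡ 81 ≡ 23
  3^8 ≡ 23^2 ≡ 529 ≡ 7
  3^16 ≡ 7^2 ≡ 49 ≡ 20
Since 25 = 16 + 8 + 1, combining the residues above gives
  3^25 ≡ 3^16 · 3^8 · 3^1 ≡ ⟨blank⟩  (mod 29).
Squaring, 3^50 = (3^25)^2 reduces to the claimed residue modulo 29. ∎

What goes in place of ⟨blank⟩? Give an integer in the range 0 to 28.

14

Multiply the listed residues: 20 · 7 · 3 = 140 → 420.
Reducing modulo 29: 420 = 14·29 + 14, so 3^25 ≡ 14.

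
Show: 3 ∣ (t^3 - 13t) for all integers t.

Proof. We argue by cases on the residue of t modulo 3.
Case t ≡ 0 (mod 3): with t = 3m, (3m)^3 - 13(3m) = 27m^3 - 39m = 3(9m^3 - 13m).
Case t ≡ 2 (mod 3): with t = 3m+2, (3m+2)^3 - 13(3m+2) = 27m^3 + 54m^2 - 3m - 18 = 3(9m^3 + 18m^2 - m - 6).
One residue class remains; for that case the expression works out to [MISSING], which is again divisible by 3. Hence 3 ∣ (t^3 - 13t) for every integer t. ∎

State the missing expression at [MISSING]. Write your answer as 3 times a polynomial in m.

3(9m^3 + 9m^2 - 10m - 4)

Only t ≡ 1 (mod 3) is unaccounted for. Put t = 3m+1:
(3m+1)^3 - 13(3m+1) expands to 27m^3 + 27m^2 - 30m - 12,
and factoring out 3 leaves 3(9m^3 + 9m^2 - 10m - 4).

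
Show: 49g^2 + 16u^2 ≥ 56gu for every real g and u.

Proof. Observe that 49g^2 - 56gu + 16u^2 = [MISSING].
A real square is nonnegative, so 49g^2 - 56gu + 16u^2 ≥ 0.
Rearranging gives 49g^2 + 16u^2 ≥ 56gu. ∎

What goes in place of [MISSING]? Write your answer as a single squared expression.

49g^2 - 56gu + 16u^2 is a perfect-square trinomial: the outer terms are (7g)^2 and (4u)^2, and the cross term is -2·7g·4u.
So 49g^2 - 56gu + 16u^2 = (7g - 4u)^2 ≥ 0.

(7g - 4u)^2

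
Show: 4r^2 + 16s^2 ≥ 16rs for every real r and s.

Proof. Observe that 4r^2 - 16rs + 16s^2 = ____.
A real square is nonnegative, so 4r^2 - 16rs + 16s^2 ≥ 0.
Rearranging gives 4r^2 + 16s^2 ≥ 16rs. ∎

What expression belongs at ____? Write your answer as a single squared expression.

4r^2 - 16rs + 16s^2 is a perfect-square trinomial: the outer terms are (2r)^2 and (4s)^2, and the cross term is -2·2r·4s.
So 4r^2 - 16rs + 16s^2 = (2r - 4s)^2 ≥ 0.

(2r - 4s)^2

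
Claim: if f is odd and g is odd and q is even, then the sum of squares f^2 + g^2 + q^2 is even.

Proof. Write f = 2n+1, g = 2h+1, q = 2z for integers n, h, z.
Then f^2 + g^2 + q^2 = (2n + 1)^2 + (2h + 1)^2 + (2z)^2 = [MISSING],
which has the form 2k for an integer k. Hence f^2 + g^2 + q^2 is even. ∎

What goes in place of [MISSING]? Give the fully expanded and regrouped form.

2(2h^2 + 2h + 2n^2 + 2n + 2z^2 + 1)

(2n + 1)^2 + (2h + 1)^2 + (2z)^2 = 4h^2 + 4h + 4n^2 + 4n + 4z^2 + 2
= 2(2h^2 + 2h + 2n^2 + 2n + 2z^2 + 1).
Since 2h^2 + 2h + 2n^2 + 2n + 2z^2 + 1 is an integer, the sum of squares is of the form 2k for an integer k.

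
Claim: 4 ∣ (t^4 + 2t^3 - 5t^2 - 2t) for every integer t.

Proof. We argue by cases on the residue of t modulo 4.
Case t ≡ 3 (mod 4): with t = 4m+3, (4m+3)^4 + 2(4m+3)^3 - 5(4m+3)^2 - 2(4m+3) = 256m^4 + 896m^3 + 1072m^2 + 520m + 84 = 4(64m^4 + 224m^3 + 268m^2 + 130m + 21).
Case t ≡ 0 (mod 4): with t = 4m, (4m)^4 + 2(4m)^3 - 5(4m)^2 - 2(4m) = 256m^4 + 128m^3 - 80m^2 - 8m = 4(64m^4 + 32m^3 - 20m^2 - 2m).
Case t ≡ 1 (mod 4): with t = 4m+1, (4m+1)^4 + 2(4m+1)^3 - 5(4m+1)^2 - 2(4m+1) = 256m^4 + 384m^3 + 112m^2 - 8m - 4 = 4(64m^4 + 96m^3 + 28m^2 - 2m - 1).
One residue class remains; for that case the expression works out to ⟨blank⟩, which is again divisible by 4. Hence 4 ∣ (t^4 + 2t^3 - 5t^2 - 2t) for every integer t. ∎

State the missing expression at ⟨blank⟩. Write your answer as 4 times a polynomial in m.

4(64m^4 + 160m^3 + 124m^2 + 34m + 2)

Only t ≡ 2 (mod 4) is unaccounted for. Put t = 4m+2:
(4m+2)^4 + 2(4m+2)^3 - 5(4m+2)^2 - 2(4m+2) expands to 256m^4 + 640m^3 + 496m^2 + 136m + 8,
and factoring out 4 leaves 4(64m^4 + 160m^3 + 124m^2 + 34m + 2).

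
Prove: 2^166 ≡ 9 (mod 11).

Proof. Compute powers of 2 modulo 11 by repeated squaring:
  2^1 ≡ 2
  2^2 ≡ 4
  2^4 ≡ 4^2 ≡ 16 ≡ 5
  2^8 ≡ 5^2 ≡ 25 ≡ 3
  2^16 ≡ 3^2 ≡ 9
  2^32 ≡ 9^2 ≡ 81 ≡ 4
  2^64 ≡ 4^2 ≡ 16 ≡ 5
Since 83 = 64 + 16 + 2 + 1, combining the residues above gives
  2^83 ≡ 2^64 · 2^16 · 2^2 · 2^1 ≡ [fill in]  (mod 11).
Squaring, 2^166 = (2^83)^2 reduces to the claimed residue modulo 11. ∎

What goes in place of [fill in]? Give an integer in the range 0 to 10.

Multiply the listed residues: 5 · 9 · 4 · 2 = 45 → 180 → 360.
Reducing modulo 11: 360 = 32·11 + 8, so 2^83 ≡ 8.

8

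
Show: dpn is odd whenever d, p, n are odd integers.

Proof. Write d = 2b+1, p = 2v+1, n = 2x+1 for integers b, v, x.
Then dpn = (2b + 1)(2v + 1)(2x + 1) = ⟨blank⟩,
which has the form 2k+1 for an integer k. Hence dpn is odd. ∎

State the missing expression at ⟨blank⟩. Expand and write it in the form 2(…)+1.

2(4bvx + 2bv + 2bx + b + 2vx + v + x) + 1

(2b + 1)(2v + 1)(2x + 1) = 8bvx + 4bv + 4bx + 2b + 4vx + 2v + 2x + 1
= 2(4bvx + 2bv + 2bx + b + 2vx + v + x) + 1.
Since 4bvx + 2bv + 2bx + b + 2vx + v + x is an integer, the product is of the form 2k+1 for an integer k.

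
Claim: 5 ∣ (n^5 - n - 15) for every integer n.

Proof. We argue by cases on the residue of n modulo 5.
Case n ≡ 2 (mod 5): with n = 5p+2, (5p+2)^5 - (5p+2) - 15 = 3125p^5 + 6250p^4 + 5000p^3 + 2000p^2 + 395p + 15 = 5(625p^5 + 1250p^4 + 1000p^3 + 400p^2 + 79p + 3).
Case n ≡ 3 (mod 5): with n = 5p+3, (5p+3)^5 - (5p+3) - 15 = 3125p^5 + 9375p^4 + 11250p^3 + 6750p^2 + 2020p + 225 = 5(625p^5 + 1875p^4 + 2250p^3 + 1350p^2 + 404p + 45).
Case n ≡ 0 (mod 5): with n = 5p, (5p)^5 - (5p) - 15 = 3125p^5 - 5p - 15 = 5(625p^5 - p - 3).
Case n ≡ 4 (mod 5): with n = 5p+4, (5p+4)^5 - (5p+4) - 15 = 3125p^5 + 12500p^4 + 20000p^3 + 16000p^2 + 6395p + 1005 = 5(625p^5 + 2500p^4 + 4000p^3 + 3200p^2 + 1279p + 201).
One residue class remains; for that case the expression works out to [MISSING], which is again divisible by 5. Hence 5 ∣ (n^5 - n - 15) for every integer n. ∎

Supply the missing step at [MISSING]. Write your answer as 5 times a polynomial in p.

5(625p^5 + 625p^4 + 250p^3 + 50p^2 + 4p - 3)

The residues treated are {2, 3, 0, 4}, so the missing case is n ≡ 1 (mod 5); write n = 5p+1.
Then (5p+1)^5 - (5p+1) - 15 = 3125p^5 + 3125p^4 + 1250p^3 + 250p^2 + 20p - 15 = 5(625p^5 + 625p^4 + 250p^3 + 50p^2 + 4p - 3).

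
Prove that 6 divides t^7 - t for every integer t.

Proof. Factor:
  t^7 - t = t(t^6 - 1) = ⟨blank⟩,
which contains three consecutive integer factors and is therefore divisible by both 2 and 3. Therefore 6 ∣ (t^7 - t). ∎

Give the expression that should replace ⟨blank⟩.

t^6 - 1 = (t^2 - 1)(t^4 + t^2 + 1), and t^2 - 1 = (t-1)(t+1).
So t(t^6 - 1) = (t - 1)t(t + 1)(t^4 + t^2 + 1).

(t - 1)t(t + 1)(t^4 + t^2 + 1)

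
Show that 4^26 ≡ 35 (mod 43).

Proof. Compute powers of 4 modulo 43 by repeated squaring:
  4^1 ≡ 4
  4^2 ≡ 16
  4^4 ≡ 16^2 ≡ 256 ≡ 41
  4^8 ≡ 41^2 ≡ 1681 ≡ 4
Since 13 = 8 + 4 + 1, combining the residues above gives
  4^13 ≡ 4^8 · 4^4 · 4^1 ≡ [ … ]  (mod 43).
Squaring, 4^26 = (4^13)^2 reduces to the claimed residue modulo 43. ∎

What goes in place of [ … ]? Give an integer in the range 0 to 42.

Multiply the listed residues: 4 · 41 · 4 = 164 → 656.
Reducing modulo 43: 656 = 15·43 + 11, so 4^13 ≡ 11.

11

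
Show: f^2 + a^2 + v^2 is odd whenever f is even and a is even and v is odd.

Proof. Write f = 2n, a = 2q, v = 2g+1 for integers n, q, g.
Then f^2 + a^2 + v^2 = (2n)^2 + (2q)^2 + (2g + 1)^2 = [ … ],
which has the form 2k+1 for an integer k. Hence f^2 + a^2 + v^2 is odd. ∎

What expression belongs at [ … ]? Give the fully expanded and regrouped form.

(2n)^2 + (2q)^2 + (2g + 1)^2 = 4g^2 + 4g + 4n^2 + 4q^2 + 1
= 2(2g^2 + 2g + 2n^2 + 2q^2) + 1.
Since 2g^2 + 2g + 2n^2 + 2q^2 is an integer, the sum of squares is of the form 2k+1 for an integer k.

2(2g^2 + 2g + 2n^2 + 2q^2) + 1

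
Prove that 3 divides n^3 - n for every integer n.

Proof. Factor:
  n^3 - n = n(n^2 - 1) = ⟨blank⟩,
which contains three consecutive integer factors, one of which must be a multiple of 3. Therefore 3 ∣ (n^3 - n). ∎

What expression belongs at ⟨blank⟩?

n(n^2 - 1) = n(n - 1)(n + 1) = (n - 1)n(n + 1).
These three factors are consecutive integers, so their product is divisible by 3.

(n - 1)n(n + 1)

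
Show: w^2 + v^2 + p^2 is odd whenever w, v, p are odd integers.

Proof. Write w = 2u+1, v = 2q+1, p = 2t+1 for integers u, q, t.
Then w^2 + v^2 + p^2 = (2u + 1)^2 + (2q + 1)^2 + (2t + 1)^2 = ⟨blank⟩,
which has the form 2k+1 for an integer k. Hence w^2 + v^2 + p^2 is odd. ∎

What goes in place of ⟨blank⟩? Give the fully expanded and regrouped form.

(2u + 1)^2 + (2q + 1)^2 + (2t + 1)^2 = 4q^2 + 4q + 4t^2 + 4t + 4u^2 + 4u + 3
= 2(2q^2 + 2q + 2t^2 + 2t + 2u^2 + 2u + 1) + 1.
Since 2q^2 + 2q + 2t^2 + 2t + 2u^2 + 2u + 1 is an integer, the sum of squares is of the form 2k+1 for an integer k.

2(2q^2 + 2q + 2t^2 + 2t + 2u^2 + 2u + 1) + 1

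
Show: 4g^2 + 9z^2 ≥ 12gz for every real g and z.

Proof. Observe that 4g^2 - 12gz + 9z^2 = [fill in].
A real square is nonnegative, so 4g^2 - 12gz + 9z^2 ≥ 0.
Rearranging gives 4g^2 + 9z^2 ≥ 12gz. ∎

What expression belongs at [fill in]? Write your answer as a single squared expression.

4g^2 - 12gz + 9z^2 is a perfect-square trinomial: the outer terms are (2g)^2 and (3z)^2, and the cross term is -2·2g·3z.
So 4g^2 - 12gz + 9z^2 = (2g - 3z)^2 ≥ 0.

(2g - 3z)^2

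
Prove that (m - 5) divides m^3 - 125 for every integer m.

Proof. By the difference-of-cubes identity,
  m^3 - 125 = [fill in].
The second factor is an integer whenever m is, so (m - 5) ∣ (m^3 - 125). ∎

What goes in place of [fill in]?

Polynomial division of m^3 - 125 by m - 5 leaves remainder 0 and quotient m^2 + 5m + 25.
Hence m^3 - 125 = (m - 5)(m^2 + 5m + 25).

(m - 5)(m^2 + 5m + 25)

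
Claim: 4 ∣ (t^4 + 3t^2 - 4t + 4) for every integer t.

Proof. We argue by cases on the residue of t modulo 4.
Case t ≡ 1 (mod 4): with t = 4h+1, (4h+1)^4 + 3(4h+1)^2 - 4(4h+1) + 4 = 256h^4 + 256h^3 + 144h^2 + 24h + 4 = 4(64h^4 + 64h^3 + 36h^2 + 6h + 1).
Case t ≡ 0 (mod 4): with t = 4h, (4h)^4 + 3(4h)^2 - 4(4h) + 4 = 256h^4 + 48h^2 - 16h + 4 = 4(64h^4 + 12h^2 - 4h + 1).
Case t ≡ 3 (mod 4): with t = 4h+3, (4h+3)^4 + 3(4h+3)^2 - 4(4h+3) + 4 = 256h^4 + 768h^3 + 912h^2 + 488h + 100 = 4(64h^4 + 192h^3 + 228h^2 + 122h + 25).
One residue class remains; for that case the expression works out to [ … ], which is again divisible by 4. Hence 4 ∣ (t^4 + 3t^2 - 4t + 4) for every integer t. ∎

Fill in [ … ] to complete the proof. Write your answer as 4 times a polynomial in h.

Only t ≡ 2 (mod 4) is unaccounted for. Put t = 4h+2:
(4h+2)^4 + 3(4h+2)^2 - 4(4h+2) + 4 expands to 256h^4 + 512h^3 + 432h^2 + 160h + 24,
and factoring out 4 leaves 4(64h^4 + 128h^3 + 108h^2 + 40h + 6).

4(64h^4 + 128h^3 + 108h^2 + 40h + 6)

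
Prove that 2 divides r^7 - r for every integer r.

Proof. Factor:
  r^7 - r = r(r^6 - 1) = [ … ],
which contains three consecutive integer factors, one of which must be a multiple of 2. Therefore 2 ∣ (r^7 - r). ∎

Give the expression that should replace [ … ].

r^6 - 1 = (r^2 - 1)(r^4 + r^2 + 1), and r^2 - 1 = (r-1)(r+1).
So r(r^6 - 1) = (r - 1)r(r + 1)(r^4 + r^2 + 1).

(r - 1)r(r + 1)(r^4 + r^2 + 1)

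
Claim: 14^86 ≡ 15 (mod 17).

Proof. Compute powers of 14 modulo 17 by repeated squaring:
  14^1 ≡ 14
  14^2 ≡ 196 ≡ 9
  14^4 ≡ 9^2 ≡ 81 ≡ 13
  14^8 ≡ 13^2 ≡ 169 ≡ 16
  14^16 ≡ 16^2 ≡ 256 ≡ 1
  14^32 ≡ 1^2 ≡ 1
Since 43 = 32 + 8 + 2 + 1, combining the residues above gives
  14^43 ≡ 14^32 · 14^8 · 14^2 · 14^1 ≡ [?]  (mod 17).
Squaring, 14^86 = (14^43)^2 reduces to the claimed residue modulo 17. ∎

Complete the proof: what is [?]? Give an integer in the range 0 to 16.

Multiply the listed residues: 1 · 16 · 9 · 14 = 16 → 144 → 2016.
Reducing modulo 17: 2016 = 118·17 + 10, so 14^43 ≡ 10.

10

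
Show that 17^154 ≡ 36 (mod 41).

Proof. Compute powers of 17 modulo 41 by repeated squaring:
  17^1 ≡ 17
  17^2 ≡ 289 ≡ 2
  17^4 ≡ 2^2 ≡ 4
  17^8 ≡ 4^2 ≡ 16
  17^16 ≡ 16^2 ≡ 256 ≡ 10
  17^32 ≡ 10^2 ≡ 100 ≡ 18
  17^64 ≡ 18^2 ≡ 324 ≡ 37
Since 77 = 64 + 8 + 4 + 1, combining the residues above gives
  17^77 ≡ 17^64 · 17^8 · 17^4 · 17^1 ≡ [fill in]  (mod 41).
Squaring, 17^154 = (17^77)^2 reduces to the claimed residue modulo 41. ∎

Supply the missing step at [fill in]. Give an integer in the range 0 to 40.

Multiply the listed residues: 37 · 16 · 4 · 17 = 592 → 2368 → 40256.
Reducing modulo 41: 40256 = 981·41 + 35, so 17^77 ≡ 35.

35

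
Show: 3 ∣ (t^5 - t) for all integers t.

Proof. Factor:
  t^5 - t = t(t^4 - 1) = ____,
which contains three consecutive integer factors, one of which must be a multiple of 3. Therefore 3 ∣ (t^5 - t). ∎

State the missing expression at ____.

t^4 - 1 = (t^2 - 1)(t^2 + 1), and t^2 - 1 = (t-1)(t+1).
So t(t^4 - 1) = (t - 1)t(t + 1)(t^2 + 1).

(t - 1)t(t + 1)(t^2 + 1)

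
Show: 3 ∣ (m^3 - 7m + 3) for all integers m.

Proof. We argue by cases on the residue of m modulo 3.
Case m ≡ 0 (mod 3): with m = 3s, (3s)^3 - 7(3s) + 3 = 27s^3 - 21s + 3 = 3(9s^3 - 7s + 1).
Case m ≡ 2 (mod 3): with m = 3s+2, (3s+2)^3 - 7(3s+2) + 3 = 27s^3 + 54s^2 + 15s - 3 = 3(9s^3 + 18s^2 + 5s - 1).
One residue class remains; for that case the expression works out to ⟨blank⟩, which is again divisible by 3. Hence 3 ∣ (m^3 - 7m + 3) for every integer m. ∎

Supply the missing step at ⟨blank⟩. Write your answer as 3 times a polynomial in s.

3(9s^3 + 9s^2 - 4s - 1)

The residues treated are {0, 2}, so the missing case is m ≡ 1 (mod 3); write m = 3s+1.
Then (3s+1)^3 - 7(3s+1) + 3 = 27s^3 + 27s^2 - 12s - 3 = 3(9s^3 + 9s^2 - 4s - 1).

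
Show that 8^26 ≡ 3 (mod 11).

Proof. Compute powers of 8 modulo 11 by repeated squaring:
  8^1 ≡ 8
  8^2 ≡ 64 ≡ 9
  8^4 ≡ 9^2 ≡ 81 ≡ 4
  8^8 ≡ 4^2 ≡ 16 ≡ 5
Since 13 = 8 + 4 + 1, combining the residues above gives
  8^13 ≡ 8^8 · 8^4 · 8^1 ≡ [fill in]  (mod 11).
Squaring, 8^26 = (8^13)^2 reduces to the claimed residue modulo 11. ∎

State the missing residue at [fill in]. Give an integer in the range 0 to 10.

Multiply the listed residues: 5 · 4 · 8 = 20 → 160.
Reducing modulo 11: 160 = 14·11 + 6, so 8^13 ≡ 6.

6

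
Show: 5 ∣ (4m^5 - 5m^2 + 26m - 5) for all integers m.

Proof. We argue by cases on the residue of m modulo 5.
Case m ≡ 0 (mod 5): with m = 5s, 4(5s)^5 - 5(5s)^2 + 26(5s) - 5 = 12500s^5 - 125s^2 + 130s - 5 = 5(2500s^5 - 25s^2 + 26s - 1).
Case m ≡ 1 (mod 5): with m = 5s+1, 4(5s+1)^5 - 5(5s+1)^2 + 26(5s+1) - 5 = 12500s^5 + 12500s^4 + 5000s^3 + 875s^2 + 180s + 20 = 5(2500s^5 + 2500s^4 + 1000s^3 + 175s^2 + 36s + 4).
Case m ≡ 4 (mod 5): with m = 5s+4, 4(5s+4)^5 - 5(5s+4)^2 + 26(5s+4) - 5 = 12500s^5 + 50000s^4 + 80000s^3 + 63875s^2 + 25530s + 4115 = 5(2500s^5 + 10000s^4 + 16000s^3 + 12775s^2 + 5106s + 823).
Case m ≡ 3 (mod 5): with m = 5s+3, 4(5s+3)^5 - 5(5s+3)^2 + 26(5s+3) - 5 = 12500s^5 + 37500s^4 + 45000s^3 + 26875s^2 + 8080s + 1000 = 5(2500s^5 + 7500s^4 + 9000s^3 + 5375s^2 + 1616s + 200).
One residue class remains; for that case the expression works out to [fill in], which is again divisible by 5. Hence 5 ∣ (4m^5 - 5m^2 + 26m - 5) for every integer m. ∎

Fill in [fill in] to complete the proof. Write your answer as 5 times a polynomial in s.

The residues treated are {0, 1, 4, 3}, so the missing case is m ≡ 2 (mod 5); write m = 5s+2.
Then 4(5s+2)^5 - 5(5s+2)^2 + 26(5s+2) - 5 = 12500s^5 + 25000s^4 + 20000s^3 + 7875s^2 + 1630s + 155 = 5(2500s^5 + 5000s^4 + 4000s^3 + 1575s^2 + 326s + 31).

5(2500s^5 + 5000s^4 + 4000s^3 + 1575s^2 + 326s + 31)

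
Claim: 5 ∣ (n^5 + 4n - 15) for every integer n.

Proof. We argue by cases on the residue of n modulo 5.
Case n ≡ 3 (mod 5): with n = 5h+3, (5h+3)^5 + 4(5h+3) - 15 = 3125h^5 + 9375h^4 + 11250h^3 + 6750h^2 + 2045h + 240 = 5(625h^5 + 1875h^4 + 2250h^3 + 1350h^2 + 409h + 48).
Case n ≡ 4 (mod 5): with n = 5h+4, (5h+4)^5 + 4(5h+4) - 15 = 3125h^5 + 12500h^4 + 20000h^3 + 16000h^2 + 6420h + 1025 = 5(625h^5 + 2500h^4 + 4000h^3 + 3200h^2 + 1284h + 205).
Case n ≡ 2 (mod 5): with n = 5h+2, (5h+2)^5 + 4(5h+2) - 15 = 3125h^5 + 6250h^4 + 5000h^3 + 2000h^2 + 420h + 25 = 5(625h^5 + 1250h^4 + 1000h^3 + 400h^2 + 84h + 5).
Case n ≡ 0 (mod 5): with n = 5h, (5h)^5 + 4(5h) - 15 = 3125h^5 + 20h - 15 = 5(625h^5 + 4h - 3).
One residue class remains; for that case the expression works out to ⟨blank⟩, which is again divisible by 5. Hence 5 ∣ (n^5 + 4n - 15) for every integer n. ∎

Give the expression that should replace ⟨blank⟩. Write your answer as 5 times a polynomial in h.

5(625h^5 + 625h^4 + 250h^3 + 50h^2 + 9h - 2)

The residues treated are {3, 4, 2, 0}, so the missing case is n ≡ 1 (mod 5); write n = 5h+1.
Then (5h+1)^5 + 4(5h+1) - 15 = 3125h^5 + 3125h^4 + 1250h^3 + 250h^2 + 45h - 10 = 5(625h^5 + 625h^4 + 250h^3 + 50h^2 + 9h - 2).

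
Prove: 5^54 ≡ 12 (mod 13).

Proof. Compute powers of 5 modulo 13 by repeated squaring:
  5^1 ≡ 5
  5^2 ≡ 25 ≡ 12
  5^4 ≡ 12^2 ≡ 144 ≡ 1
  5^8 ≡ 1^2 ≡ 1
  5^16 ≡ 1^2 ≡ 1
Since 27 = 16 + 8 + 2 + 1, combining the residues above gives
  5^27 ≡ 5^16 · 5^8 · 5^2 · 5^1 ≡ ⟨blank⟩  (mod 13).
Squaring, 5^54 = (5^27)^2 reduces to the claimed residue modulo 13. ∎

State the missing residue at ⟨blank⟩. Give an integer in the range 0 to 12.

8

5^16 · 5^8 · 5^2 · 5^1 ≡ 1 · 1 · 12 · 5 = 60.
60 mod 13 = 8, so 5^27 ≡ 8 (mod 13).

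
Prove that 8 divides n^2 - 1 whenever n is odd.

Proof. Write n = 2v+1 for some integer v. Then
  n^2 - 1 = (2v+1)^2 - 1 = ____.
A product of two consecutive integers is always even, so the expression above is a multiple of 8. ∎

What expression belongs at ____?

(2v+1)^2 - 1 = 4v^2 + 4v + 1 - 1 = 4v^2 + 4v = 4v(v+1).
Since v and v+1 are consecutive, v(v+1) is even, and 4·(even) is a multiple of 8.

4v(v + 1)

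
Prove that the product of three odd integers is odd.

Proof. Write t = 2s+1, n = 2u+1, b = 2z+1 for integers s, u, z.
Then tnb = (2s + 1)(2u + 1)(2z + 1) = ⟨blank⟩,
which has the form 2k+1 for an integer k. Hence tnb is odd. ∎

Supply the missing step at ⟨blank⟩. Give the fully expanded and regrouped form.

2(4suz + 2su + 2sz + s + 2uz + u + z) + 1

Expanding: (2s + 1)(2u + 1)(2z + 1) = 8suz + 4su + 4sz + 2s + 4uz + 2u + 2z + 1.
Every term except the constant is even, so this is 2(4suz + 2su + 2sz + s + 2uz + u + z) + 1,
and 4suz + 2su + 2sz + s + 2uz + u + z ∈ ℤ gives the required form.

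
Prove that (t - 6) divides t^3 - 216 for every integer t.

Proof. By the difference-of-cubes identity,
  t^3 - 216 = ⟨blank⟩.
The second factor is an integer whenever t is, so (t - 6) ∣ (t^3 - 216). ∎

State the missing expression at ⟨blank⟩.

a^3 - b^3 = (a - b)(a^2 + ab + b^2). With a = t, b = 6:
t^3 - 216 = (t - 6)(t^2 + 6t + 36).

(t - 6)(t^2 + 6t + 36)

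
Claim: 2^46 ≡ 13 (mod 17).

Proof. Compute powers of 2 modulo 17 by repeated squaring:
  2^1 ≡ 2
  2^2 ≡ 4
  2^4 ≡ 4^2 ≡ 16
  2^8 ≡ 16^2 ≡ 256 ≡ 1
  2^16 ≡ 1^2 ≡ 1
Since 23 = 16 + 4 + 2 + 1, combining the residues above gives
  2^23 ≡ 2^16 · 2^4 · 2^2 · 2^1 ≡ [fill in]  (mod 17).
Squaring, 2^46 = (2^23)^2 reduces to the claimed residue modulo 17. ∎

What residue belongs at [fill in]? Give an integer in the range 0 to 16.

2^16 · 2^4 · 2^2 · 2^1 ≡ 1 · 16 · 4 · 2 = 128.
128 mod 17 = 9, so 2^23 ≡ 9 (mod 17).

9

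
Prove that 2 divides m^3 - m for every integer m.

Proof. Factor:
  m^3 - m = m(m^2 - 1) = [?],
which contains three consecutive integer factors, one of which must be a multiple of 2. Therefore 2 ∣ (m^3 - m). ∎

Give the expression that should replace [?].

(m - 1)m(m + 1)

m(m^2 - 1) = m(m - 1)(m + 1) = (m - 1)m(m + 1).
These three factors are consecutive integers, so their product is divisible by 2.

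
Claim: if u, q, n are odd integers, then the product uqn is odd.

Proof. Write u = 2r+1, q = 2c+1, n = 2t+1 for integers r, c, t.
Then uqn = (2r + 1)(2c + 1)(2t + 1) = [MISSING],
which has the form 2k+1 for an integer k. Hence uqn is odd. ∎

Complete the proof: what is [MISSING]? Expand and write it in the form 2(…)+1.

Expanding: (2r + 1)(2c + 1)(2t + 1) = 8crt + 4cr + 4ct + 2c + 4rt + 2r + 2t + 1.
Every term except the constant is even, so this is 2(4crt + 2cr + 2ct + c + 2rt + r + t) + 1,
and 4crt + 2cr + 2ct + c + 2rt + r + t ∈ ℤ gives the required form.

2(4crt + 2cr + 2ct + c + 2rt + r + t) + 1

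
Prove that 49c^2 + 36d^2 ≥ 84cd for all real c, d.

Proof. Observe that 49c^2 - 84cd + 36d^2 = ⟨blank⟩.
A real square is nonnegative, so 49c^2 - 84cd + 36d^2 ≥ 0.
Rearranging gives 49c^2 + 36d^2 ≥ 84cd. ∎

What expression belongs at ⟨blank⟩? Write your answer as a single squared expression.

(7c - 6d)^2

The leading and trailing coefficients are 7^2 and 6^2, and 84 = 2·7·6, so the trinomial is (7c - 6d)^2.
Hence 49c^2 - 84cd + 36d^2 ≥ 0.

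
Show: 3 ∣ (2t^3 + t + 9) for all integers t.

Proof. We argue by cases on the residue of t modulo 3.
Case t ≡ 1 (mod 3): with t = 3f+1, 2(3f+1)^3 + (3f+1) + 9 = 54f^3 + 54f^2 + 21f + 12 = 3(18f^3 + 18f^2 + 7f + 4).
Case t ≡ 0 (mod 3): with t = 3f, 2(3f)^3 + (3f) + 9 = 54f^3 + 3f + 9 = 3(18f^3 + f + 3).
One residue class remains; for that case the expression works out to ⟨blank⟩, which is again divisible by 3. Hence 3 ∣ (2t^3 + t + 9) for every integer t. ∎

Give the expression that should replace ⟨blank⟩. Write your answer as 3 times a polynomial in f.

3(18f^3 + 36f^2 + 25f + 9)

The residues treated are {1, 0}, so the missing case is t ≡ 2 (mod 3); write t = 3f+2.
Then 2(3f+2)^3 + (3f+2) + 9 = 54f^3 + 108f^2 + 75f + 27 = 3(18f^3 + 36f^2 + 25f + 9).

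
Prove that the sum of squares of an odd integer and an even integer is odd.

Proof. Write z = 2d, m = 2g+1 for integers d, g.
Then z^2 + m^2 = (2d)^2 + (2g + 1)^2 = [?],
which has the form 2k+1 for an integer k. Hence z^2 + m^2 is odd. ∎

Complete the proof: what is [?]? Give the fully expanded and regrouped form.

(2d)^2 + (2g + 1)^2 = 4d^2 + 4g^2 + 4g + 1
= 2(2d^2 + 2g^2 + 2g) + 1.
Since 2d^2 + 2g^2 + 2g is an integer, the sum of squares is of the form 2k+1 for an integer k.

2(2d^2 + 2g^2 + 2g) + 1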